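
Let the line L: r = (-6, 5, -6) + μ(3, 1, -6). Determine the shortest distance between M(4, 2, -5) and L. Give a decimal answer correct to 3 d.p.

Taking (-6, 5, -6) on L with direction v = (3, 1, -6): w = M − (-6, 5, -6) = (10, -3, 1), and w × v = (17, 63, 19).
Distance = |w × v| / |v| = √4619 / √46 ≈ 10.021.

10.021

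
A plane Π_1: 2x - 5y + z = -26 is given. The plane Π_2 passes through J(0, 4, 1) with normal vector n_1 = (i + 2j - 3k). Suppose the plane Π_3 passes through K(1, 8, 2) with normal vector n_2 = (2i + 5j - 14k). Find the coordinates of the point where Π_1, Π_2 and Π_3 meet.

Π_2: n_1·r = n_1·J gives x + 2y - 3z = 5.
Π_3: n_2·r = n_2·K gives 2x + 5y - 14z = 14.
Solving the 3×3 linear system 2x - 5y + z = -26, x + 2y - 3z = 5, 2x + 5y - 14z = 14 (e.g. by elimination or Cramer's rule, determinant = -65) gives (-3, 4, 0).

(-3, 4, 0)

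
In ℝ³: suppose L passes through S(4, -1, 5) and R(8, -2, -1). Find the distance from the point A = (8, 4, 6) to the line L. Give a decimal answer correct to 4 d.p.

A direction vector for L is R − S = (4, -1, -6).
Taking (4, -1, 5) on L with direction v = (4, -1, -6): w = A − (4, -1, 5) = (4, 5, 1), and w × v = (-29, 28, -24).
Distance = |w × v| / |v| = √2201 / √53 ≈ 6.4442.

6.4442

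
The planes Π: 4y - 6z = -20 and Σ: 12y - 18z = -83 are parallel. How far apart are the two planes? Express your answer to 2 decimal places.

Rescale Σ by 1/3: 4y - 6z = -83/3. Then distance = |-20 − (-83/3)| / √52 ≈ 1.06.

1.06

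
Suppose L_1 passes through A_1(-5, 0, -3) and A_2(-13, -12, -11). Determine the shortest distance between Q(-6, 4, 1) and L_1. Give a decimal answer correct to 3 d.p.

3.734

A direction vector for L_1 is A_2 − A_1 = (-8, -12, -8).
Taking (-5, 0, -3) on L_1 with direction v = (-8, -12, -8): w = Q − (-5, 0, -3) = (-1, 4, 4), and w × v = (16, -40, 44).
Distance = |w × v| / |v| = √3792 / √272 ≈ 3.734.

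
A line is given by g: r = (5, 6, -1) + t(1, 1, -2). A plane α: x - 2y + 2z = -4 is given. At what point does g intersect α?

Substitute r = (5, 6, -1) + t(1, 1, -2) into the plane: -9 + (-5)t = -4, so t = -1.
Intersection: (5, 6, -1) + (-1)·(1, 1, -2) = (4, 5, 1).

(4, 5, 1)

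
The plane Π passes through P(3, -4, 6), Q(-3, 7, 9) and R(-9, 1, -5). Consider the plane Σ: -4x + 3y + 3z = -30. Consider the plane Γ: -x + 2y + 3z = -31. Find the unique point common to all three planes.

PQ = (-6, 11, 3), PR = (-12, 5, -11); a normal to Π is PQ × PR = (-136, -102, 102).
Using P: Π has equation -136x - 102y + 102z = 612.
Solving the 3×3 linear system -136x - 102y + 102z = 612, -4x + 3y + 3z = -30, -x + 2y + 3z = -31 (e.g. by elimination or Cramer's rule, determinant = -1836) gives (-3, -8, -6).

(-3, -8, -6)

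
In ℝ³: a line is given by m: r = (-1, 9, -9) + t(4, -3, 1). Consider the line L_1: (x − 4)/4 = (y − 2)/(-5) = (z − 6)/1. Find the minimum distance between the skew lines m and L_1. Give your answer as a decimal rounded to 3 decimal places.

13.339

L_1 has direction (4, -5, 1) through (4, 2, 6).
Common perpendicular direction n = (4, -3, 1) × (4, -5, 1) = (2, 0, -8).
With w = (4, 2, 6) − (-1, 9, -9) = (5, -7, 15), w · n = -110.
Distance = |w · n| / |n| = |-110| / √68 ≈ 13.339.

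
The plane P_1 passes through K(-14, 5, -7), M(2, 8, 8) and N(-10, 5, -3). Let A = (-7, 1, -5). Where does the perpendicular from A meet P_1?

(-10, 2, -2)

KM = (16, 3, 15), KN = (4, 0, 4); a normal to P_1 is KM × KN = (12, -4, -12).
Using K: P_1 has equation 12x - 4y - 12z = -104.
Foot = A − λn with λ = (n·A − d)/|n|² = (-28 − (-104))/304 = 1/4.
Foot = (-7, 1, -5) − (1/4)·(12, -4, -12) = (-10, 2, -2).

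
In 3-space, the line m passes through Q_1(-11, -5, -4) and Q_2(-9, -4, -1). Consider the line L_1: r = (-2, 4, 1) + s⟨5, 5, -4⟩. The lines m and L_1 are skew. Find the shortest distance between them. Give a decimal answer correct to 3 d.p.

2.017

A direction vector for m is Q_2 − Q_1 = (2, 1, 3).
Common perpendicular direction n = (2, 1, 3) × (5, 5, -4) = (-19, 23, 5).
With w = (-2, 4, 1) − (-11, -5, -4) = (9, 9, 5), w · n = 61.
Distance = |w · n| / |n| = |61| / √915 ≈ 2.017.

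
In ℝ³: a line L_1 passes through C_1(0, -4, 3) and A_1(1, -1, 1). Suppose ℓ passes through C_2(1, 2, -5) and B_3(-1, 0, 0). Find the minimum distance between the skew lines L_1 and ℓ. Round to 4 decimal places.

2.2984

A direction vector for L_1 is A_1 − C_1 = (1, 3, -2).
A direction vector for ℓ is B_3 − C_2 = (-2, -2, 5).
Common perpendicular direction n = (1, 3, -2) × (-2, -2, 5) = (11, -1, 4).
With w = (1, 2, -5) − (0, -4, 3) = (1, 6, -8), w · n = -27.
Distance = |w · n| / |n| = |-27| / √138 ≈ 2.2984.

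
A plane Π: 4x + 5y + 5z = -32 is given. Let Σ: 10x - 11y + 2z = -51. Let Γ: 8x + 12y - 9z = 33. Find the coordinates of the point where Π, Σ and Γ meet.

(-3, 1, -5)

Solving the 3×3 linear system 4x + 5y + 5z = -32, 10x - 11y + 2z = -51, 8x + 12y - 9z = 33 (e.g. by elimination or Cramer's rule, determinant = 1870) gives (-3, 1, -5).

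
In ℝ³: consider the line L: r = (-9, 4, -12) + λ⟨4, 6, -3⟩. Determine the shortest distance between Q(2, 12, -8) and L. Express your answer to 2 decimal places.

Taking (-9, 4, -12) on L with direction v = (4, 6, -3): w = Q − (-9, 4, -12) = (11, 8, 4), and w × v = (-48, 49, 34).
Distance = |w × v| / |v| = √5861 / √61 ≈ 9.80.

9.80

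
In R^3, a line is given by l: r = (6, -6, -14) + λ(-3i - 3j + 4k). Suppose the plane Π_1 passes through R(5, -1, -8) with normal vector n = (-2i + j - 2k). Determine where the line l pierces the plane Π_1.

(3, -9, -10)

Π_1: n·r = n·R gives -2x + y - 2z = 5.
Substitute r = (6, -6, -14) + t(-3, -3, 4) into the plane: 10 + (-5)t = 5, so t = 1.
Intersection: (6, -6, -14) + 1·(-3, -3, 4) = (3, -9, -10).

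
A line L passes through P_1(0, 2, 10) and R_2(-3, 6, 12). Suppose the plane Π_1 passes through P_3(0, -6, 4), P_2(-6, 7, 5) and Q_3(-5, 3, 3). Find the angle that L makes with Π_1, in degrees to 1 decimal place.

17.7

A direction vector for L is R_2 − P_1 = (-3, 4, 2).
P_3P_2 = (-6, 13, 1), P_3Q_3 = (-5, 9, -1); a normal to Π_1 is P_3P_2 × P_3Q_3 = (-22, -11, 11).
Using P_3: Π_1 has equation -22x - 11y + 11z = 110.
sin θ = |n·v| / (|n||v|) = |44| / (√726 · √29) = 0.30324.
θ ≈ 17.7°.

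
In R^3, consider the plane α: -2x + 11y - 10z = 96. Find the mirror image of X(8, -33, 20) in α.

(-4, 33, -40)

λ = (n·X − d)/|n|² = (-579 − 96)/225 = -3.
Reflection = X − 2λn = (8, -33, 20) − (-6)·(-2, 11, -10) = (-4, 33, -40).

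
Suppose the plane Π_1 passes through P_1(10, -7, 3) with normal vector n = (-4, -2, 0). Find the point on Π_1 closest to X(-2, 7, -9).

Π_1: n·r = n·P_1 gives -4x - 2y = -26.
Foot = X − λn with λ = (n·X − d)/|n|² = (-6 − (-26))/20 = 1.
Foot = (-2, 7, -9) − 1·(-4, -2, 0) = (2, 9, -9).

(2, 9, -9)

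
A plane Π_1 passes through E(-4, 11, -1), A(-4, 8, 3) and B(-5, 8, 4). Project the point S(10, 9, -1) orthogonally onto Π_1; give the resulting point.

EA = (0, -3, 4), EB = (-1, -3, 5); a normal to Π_1 is EA × EB = (-3, -4, -3).
Using E: Π_1 has equation -3x - 4y - 3z = -29.
Foot = S − λn with λ = (n·S − d)/|n|² = (-63 − (-29))/34 = -1.
Foot = (10, 9, -1) − (-1)·(-3, -4, -3) = (7, 5, -4).

(7, 5, -4)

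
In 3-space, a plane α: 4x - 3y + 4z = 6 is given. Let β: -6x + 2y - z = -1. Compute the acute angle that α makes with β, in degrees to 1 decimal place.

34.0

cos θ = |n₁·n₂| / (|n₁||n₂|) = |-34| / (√41 · √41).
θ = arccos(0.82927) ≈ 34.0°.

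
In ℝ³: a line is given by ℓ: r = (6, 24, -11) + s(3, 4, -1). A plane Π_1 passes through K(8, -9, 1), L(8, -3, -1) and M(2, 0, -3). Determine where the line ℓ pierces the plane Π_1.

KL = (0, 6, -2), KM = (-6, 9, -4); a normal to Π_1 is KL × KM = (-6, 12, 36).
Using K: Π_1 has equation -6x + 12y + 36z = -120.
Substitute r = (6, 24, -11) + t(3, 4, -1) into the plane: -144 + (-6)t = -120, so t = -4.
Intersection: (6, 24, -11) + (-4)·(3, 4, -1) = (-6, 8, -7).

(-6, 8, -7)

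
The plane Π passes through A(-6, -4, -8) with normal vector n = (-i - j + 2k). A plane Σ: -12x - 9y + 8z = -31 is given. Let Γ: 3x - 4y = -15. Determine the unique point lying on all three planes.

(-1, 3, -2)

Π: n·r = n·A gives -x - y + 2z = -6.
Solving the 3×3 linear system -x - y + 2z = -6, -12x - 9y + 8z = -31, 3x - 4y = -15 (e.g. by elimination or Cramer's rule, determinant = 94) gives (-1, 3, -2).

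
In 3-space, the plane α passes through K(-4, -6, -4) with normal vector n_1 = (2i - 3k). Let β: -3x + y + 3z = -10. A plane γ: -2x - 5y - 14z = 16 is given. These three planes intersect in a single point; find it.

α: n_1·r = n_1·K gives 2x - 3z = 4.
Solving the 3×3 linear system 2x - 3z = 4, -3x + y + 3z = -10, -2x - 5y - 14z = 16 (e.g. by elimination or Cramer's rule, determinant = -49) gives (2, -4, 0).

(2, -4, 0)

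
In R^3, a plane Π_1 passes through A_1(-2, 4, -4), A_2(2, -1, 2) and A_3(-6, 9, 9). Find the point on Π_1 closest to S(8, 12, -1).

A_1A_2 = (4, -5, 6), A_1A_3 = (-4, 5, 13); a normal to Π_1 is A_1A_2 × A_1A_3 = (-95, -76, 0).
Using A_1: Π_1 has equation -95x - 76y = -114.
Foot = S − λn with λ = (n·S − d)/|n|² = (-1672 − (-114))/14801 = -2/19.
Foot = (8, 12, -1) − (-2/19)·(-95, -76, 0) = (-2, 4, -1).

(-2, 4, -1)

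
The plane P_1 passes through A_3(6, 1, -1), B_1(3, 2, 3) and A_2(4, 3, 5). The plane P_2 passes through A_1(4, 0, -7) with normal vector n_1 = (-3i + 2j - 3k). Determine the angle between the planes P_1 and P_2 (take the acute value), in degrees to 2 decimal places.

42.30

A_3B_1 = (-3, 1, 4), A_3A_2 = (-2, 2, 6); a normal to P_1 is A_3B_1 × A_3A_2 = (-2, 10, -4).
Using A_3: P_1 has equation -2x + 10y - 4z = 2.
P_2: n_1·r = n_1·A_1 gives -3x + 2y - 3z = 9.
cos θ = |n₁·n₂| / (|n₁||n₂|) = |38| / (√120 · √22).
θ = arccos(0.73957) ≈ 42.30°.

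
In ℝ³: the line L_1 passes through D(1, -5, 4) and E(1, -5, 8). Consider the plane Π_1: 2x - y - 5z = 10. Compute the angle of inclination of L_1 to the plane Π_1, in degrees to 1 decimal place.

A direction vector for L_1 is E − D = (0, 0, 4).
sin θ = |n·v| / (|n||v|) = |-20| / (√30 · √16) = 0.91287.
θ ≈ 65.9°.

65.9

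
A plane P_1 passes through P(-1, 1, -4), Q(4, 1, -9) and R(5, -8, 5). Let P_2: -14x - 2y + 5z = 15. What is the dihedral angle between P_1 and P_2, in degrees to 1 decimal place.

67.9

PQ = (5, 0, -5), PR = (6, -9, 9); a normal to P_1 is PQ × PR = (-45, -75, -45).
Using P: P_1 has equation -45x - 75y - 45z = 150.
cos θ = |n₁·n₂| / (|n₁||n₂|) = |555| / (√9675 · √225).
θ = arccos(0.37616) ≈ 67.9°.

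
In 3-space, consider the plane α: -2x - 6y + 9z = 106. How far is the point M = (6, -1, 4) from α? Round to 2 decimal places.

6.91

n·M − d = (-2)·(6) + (-6)·(-1) + (9)·(4) − 106 = -76; |n| = √121.
Distance = |-76| / √121 = 76/√121 ≈ 6.91.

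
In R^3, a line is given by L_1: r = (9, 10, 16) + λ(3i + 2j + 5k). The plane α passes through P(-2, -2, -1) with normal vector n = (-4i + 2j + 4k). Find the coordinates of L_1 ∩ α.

(-3, 2, -4)

α: n·r = n·P gives -4x + 2y + 4z = 0.
Substitute r = (9, 10, 16) + t(3, 2, 5) into the plane: 48 + 12t = 0, so t = -4.
Intersection: (9, 10, 16) + (-4)·(3, 2, 5) = (-3, 2, -4).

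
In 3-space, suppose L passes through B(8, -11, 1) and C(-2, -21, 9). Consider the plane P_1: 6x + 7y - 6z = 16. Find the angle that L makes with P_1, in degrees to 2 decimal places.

A direction vector for L is C − B = (-10, -10, 8).
sin θ = |n·v| / (|n||v|) = |-178| / (√121 · √264) = 0.99592.
θ ≈ 84.82°.

84.82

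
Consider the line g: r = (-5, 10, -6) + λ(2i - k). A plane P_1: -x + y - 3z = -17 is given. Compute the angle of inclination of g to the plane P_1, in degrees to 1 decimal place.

sin θ = |n·v| / (|n||v|) = |1| / (√11 · √5) = 0.13484.
θ ≈ 7.7°.

7.7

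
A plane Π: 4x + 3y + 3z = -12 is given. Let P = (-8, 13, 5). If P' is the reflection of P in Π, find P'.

(-16, 7, -1)

λ = (n·P − d)/|n|² = (22 − (-12))/34 = 1.
Reflection = P − 2λn = (-8, 13, 5) − 2·(4, 3, 3) = (-16, 7, -1).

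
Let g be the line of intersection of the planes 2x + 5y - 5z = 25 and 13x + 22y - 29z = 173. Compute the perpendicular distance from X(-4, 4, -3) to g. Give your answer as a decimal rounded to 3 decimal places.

Direction of g: (2, 5, -5) × (13, 22, -29) = (-35, -7, -21).
A point on g: solving the two plane equations with x = 5 gives (5, -3, -6).
Taking (5, -3, -6) on g with direction v = (-35, -7, -21): w = X − (5, -3, -6) = (-9, 7, 3), and w × v = (-126, -294, 308).
Distance = |w × v| / |v| = √197176 / √1715 ≈ 10.722.

10.722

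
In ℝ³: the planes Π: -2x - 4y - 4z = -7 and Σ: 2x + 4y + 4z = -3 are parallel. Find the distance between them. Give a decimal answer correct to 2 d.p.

Rescale Σ by 1/(-1): -2x - 4y - 4z = 3. Then distance = |-7 − 3| / √36 ≈ 1.67.

1.67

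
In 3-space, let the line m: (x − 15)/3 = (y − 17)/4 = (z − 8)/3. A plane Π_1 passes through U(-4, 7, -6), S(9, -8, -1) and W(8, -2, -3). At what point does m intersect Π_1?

(3, 1, -4)

m has direction (3, 4, 3) through (15, 17, 8).
US = (13, -15, 5), UW = (12, -9, 3); a normal to Π_1 is US × UW = (0, 21, 63).
Using U: Π_1 has equation 21y + 63z = -231.
Substitute r = (15, 17, 8) + t(3, 4, 3) into the plane: 861 + 273t = -231, so t = -4.
Intersection: (15, 17, 8) + (-4)·(3, 4, 3) = (3, 1, -4).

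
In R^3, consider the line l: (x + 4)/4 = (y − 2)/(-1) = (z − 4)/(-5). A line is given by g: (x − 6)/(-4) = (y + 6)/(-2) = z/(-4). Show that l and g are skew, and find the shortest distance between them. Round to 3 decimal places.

7.809

l has direction (4, -1, -5) through (-4, 2, 4).
g has direction (-4, -2, -4) through (6, -6, 0).
Common perpendicular direction n = (4, -1, -5) × (-4, -2, -4) = (-6, 36, -12).
With w = (6, -6, 0) − (-4, 2, 4) = (10, -8, -4), w · n = -300.
Since n ≠ 0 the lines are not parallel, and w · n = -300 ≠ 0 so they do not intersect; hence they are skew.
Distance = |w · n| / |n| = |-300| / √1476 ≈ 7.809.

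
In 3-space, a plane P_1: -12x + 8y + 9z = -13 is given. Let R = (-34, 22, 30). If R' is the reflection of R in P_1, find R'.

(38, -26, -24)

λ = (n·R − d)/|n|² = (854 − (-13))/289 = 3.
Reflection = R − 2λn = (-34, 22, 30) − 6·(-12, 8, 9) = (38, -26, -24).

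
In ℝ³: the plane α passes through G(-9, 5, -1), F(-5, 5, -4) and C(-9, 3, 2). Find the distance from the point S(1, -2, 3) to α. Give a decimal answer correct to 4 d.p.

0.5121

GF = (4, 0, -3), GC = (0, -2, 3); a normal to α is GF × GC = (-6, -12, -8).
Using G: α has equation -6x - 12y - 8z = 2.
n·S − d = (-6)·(1) + (-12)·(-2) + (-8)·(3) − 2 = -8; |n| = √244.
Distance = |-8| / √244 = 8/√244 ≈ 0.5121.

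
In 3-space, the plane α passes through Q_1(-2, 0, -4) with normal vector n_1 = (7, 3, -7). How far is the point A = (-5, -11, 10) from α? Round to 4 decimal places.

α: n_1·r = n_1·Q_1 gives 7x + 3y - 7z = 14.
n·A − d = (7)·(-5) + (3)·(-11) + (-7)·(10) − 14 = -152; |n| = √107.
Distance = |-152| / √107 = 152/√107 ≈ 14.6944.

14.6944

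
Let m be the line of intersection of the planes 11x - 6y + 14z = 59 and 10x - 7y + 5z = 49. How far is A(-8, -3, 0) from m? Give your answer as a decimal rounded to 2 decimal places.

Direction of m: (11, -6, 14) × (10, -7, 5) = (68, 85, -17).
A point on m: solving the two plane equations with x = -5 gives (-5, -12, 3).
Taking (-5, -12, 3) on m with direction v = (68, 85, -17): w = A − (-5, -12, 3) = (-3, 9, -3), and w × v = (102, -255, -867).
Distance = |w × v| / |v| = √827118 / √12138 ≈ 8.25.

8.25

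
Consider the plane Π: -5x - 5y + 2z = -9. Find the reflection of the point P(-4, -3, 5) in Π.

λ = (n·P − d)/|n|² = (45 − (-9))/54 = 1.
Reflection = P − 2λn = (-4, -3, 5) − 2·(-5, -5, 2) = (6, 7, 1).

(6, 7, 1)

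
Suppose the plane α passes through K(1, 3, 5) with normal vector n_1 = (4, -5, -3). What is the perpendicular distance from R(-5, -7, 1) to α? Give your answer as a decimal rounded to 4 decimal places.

α: n_1·r = n_1·K gives 4x - 5y - 3z = -26.
n·R − d = (4)·(-5) + (-5)·(-7) + (-3)·(1) − (-26) = 38; |n| = √50.
Distance = |38| / √50 = 38/√50 ≈ 5.3740.

5.3740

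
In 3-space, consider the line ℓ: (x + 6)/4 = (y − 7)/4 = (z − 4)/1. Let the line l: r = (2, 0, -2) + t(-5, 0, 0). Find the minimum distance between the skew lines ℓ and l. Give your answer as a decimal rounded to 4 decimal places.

4.1231

ℓ has direction (4, 4, 1) through (-6, 7, 4).
Common perpendicular direction n = (4, 4, 1) × (-5, 0, 0) = (0, -5, 20).
With w = (2, 0, -2) − (-6, 7, 4) = (8, -7, -6), w · n = -85.
Distance = |w · n| / |n| = |-85| / √425 ≈ 4.1231.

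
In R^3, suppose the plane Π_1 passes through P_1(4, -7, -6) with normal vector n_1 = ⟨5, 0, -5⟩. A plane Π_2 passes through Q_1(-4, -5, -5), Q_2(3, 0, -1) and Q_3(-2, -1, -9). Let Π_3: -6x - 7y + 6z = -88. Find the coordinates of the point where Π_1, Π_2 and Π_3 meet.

(5, 4, -5)

Π_1: n_1·r = n_1·P_1 gives 5x - 5z = 50.
Q_1Q_2 = (7, 5, 4), Q_1Q_3 = (2, 4, -4); a normal to Π_2 is Q_1Q_2 × Q_1Q_3 = (-36, 36, 18).
Using Q_1: Π_2 has equation -36x + 36y + 18z = -126.
Solving the 3×3 linear system 5x - 5z = 50, -36x + 36y + 18z = -126, -6x - 7y + 6z = -88 (e.g. by elimination or Cramer's rule, determinant = -630) gives (5, 4, -5).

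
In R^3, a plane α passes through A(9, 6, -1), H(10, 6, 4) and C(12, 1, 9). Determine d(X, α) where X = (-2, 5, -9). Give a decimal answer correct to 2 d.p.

9.24

AH = (1, 0, 5), AC = (3, -5, 10); a normal to α is AH × AC = (25, 5, -5).
Using A: α has equation 25x + 5y - 5z = 260.
n·X − d = (25)·(-2) + (5)·(5) + (-5)·(-9) − 260 = -240; |n| = √675.
Distance = |-240| / √675 = 240/√675 ≈ 9.24.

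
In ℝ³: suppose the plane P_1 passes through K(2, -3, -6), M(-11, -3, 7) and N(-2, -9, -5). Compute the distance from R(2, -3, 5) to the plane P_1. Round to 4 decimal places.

7.3333

KM = (-13, 0, 13), KN = (-4, -6, 1); a normal to P_1 is KM × KN = (78, -39, 78).
Using K: P_1 has equation 78x - 39y + 78z = -195.
n·R − d = (78)·(2) + (-39)·(-3) + (78)·(5) − (-195) = 858; |n| = √13689.
Distance = |858| / √13689 = 858/√13689 ≈ 7.3333.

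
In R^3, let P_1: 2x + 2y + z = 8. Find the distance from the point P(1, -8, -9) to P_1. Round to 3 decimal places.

n·P − d = (2)·(1) + (2)·(-8) + (1)·(-9) − 8 = -31; |n| = √9.
Distance = |-31| / √9 = 31/√9 ≈ 10.333.

10.333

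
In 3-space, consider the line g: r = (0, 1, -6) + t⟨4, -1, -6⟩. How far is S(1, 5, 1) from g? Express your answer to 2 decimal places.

Taking (0, 1, -6) on g with direction v = (4, -1, -6): w = S − (0, 1, -6) = (1, 4, 7), and w × v = (-17, 34, -17).
Distance = |w × v| / |v| = √1734 / √53 ≈ 5.72.

5.72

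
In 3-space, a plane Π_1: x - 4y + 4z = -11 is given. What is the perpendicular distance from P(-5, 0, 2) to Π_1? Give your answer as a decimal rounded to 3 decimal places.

2.437

n·P − d = (1)·(-5) + (-4)·(0) + (4)·(2) − (-11) = 14; |n| = √33.
Distance = |14| / √33 = 14/√33 ≈ 2.437.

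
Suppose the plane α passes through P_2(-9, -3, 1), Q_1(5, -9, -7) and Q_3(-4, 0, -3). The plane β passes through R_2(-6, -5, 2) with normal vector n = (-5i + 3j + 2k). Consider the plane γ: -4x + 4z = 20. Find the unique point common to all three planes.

P_2Q_1 = (14, -6, -8), P_2Q_3 = (5, 3, -4); a normal to α is P_2Q_1 × P_2Q_3 = (48, 16, 72).
Using P_2: α has equation 48x + 16y + 72z = -408.
β: n·r = n·R_2 gives -5x + 3y + 2z = 19.
Solving the 3×3 linear system 48x + 16y + 72z = -408, -5x + 3y + 2z = 19, -4x + 4z = 20 (e.g. by elimination or Cramer's rule, determinant = 1632) gives (-6, -3, -1).

(-6, -3, -1)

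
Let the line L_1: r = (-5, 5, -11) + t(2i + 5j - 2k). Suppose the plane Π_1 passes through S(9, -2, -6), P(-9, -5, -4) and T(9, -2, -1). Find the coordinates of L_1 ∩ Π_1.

(-9, -5, -7)

SP = (-18, -3, 2), ST = (0, 0, 5); a normal to Π_1 is SP × ST = (-15, 90, 0).
Using S: Π_1 has equation -15x + 90y = -315.
Substitute r = (-5, 5, -11) + t(2, 5, -2) into the plane: 525 + 420t = -315, so t = -2.
Intersection: (-5, 5, -11) + (-2)·(2, 5, -2) = (-9, -5, -7).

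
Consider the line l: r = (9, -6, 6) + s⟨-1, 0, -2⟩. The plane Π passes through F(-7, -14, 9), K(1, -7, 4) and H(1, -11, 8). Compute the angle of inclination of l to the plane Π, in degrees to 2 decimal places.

FK = (8, 7, -5), FH = (8, 3, -1); a normal to Π is FK × FH = (8, -32, -32).
Using F: Π has equation 8x - 32y - 32z = 104.
sin θ = |n·v| / (|n||v|) = |56| / (√2112 · √5) = 0.54495.
θ ≈ 33.02°.

33.02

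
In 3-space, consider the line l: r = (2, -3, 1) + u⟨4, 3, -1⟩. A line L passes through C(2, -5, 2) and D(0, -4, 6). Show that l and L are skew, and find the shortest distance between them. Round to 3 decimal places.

A direction vector for L is D − C = (-2, 1, 4).
Common perpendicular direction n = (4, 3, -1) × (-2, 1, 4) = (13, -14, 10).
With w = (2, -5, 2) − (2, -3, 1) = (0, -2, 1), w · n = 38.
Since n ≠ 0 the lines are not parallel, and w · n = 38 ≠ 0 so they do not intersect; hence they are skew.
Distance = |w · n| / |n| = |38| / √465 ≈ 1.762.

1.762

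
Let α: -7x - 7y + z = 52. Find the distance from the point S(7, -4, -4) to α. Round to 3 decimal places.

7.739

n·S − d = (-7)·(7) + (-7)·(-4) + (1)·(-4) − 52 = -77; |n| = √99.
Distance = |-77| / √99 = 77/√99 ≈ 7.739.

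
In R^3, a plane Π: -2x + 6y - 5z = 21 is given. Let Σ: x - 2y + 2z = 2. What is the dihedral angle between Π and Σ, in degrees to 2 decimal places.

cos θ = |n₁·n₂| / (|n₁||n₂|) = |-24| / (√65 · √9).
θ = arccos(0.99228) ≈ 7.13°.

7.13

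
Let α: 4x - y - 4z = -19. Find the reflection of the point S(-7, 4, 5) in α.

λ = (n·S − d)/|n|² = (-52 − (-19))/33 = -1.
Reflection = S − 2λn = (-7, 4, 5) − (-2)·(4, -1, -4) = (1, 2, -3).

(1, 2, -3)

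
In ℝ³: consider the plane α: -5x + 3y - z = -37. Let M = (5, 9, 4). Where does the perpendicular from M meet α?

(10, 6, 5)

Foot = M − λn with λ = (n·M − d)/|n|² = (-2 − (-37))/35 = 1.
Foot = (5, 9, 4) − 1·(-5, 3, -1) = (10, 6, 5).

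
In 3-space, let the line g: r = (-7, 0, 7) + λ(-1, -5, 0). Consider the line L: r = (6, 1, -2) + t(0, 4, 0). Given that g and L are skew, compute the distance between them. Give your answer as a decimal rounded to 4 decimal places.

Common perpendicular direction n = (-1, -5, 0) × (0, 4, 0) = (0, 0, -4).
With w = (6, 1, -2) − (-7, 0, 7) = (13, 1, -9), w · n = 36.
Distance = |w · n| / |n| = |36| / √16 ≈ 9.0000.

9.0000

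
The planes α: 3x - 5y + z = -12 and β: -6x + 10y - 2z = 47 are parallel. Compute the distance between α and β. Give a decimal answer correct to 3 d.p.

1.944

Rescale β by 1/(-2): 3x - 5y + z = -47/2. Then distance = |-12 − (-47/2)| / √35 ≈ 1.944.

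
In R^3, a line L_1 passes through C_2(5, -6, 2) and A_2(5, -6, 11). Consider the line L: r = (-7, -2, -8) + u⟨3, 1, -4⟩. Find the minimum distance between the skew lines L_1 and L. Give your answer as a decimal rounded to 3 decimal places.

7.589

A direction vector for L_1 is A_2 − C_2 = (0, 0, 9).
Common perpendicular direction n = (0, 0, 9) × (3, 1, -4) = (-9, 27, 0).
With w = (-7, -2, -8) − (5, -6, 2) = (-12, 4, -10), w · n = 216.
Distance = |w · n| / |n| = |216| / √810 ≈ 7.589.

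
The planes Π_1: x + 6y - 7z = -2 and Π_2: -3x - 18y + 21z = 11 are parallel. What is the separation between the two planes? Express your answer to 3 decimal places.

Rescale Π_2 by 1/(-3): x + 6y - 7z = -11/3. Then distance = |-2 − (-11/3)| / √86 ≈ 0.180.

0.180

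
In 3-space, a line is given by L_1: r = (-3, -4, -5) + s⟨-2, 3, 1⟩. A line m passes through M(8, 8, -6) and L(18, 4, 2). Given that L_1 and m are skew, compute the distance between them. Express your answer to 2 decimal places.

14.56

A direction vector for m is L − M = (10, -4, 8).
Common perpendicular direction n = (-2, 3, 1) × (10, -4, 8) = (28, 26, -22).
With w = (8, 8, -6) − (-3, -4, -5) = (11, 12, -1), w · n = 642.
Distance = |w · n| / |n| = |642| / √1944 ≈ 14.56.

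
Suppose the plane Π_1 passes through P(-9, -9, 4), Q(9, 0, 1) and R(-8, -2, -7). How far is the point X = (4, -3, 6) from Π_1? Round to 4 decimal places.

PQ = (18, 9, -3), PR = (1, 7, -11); a normal to Π_1 is PQ × PR = (-78, 195, 117).
Using P: Π_1 has equation -78x + 195y + 117z = -585.
n·X − d = (-78)·(4) + (195)·(-3) + (117)·(6) − (-585) = 390; |n| = √57798.
Distance = |390| / √57798 = 390/√57798 ≈ 1.6222.

1.6222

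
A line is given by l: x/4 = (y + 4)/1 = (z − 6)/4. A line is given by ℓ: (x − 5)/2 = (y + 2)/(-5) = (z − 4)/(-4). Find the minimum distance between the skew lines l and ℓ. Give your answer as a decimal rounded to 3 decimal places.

4.741

l has direction (4, 1, 4) through (0, -4, 6).
ℓ has direction (2, -5, -4) through (5, -2, 4).
Common perpendicular direction n = (4, 1, 4) × (2, -5, -4) = (16, 24, -22).
With w = (5, -2, 4) − (0, -4, 6) = (5, 2, -2), w · n = 172.
Distance = |w · n| / |n| = |172| / √1316 ≈ 4.741.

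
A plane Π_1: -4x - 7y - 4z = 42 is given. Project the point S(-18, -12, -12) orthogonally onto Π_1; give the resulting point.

Foot = S − λn with λ = (n·S − d)/|n|² = (204 − 42)/81 = 2.
Foot = (-18, -12, -12) − 2·(-4, -7, -4) = (-10, 2, -4).

(-10, 2, -4)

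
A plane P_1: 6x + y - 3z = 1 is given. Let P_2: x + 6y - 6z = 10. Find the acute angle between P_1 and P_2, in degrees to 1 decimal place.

58.8

cos θ = |n₁·n₂| / (|n₁||n₂|) = |30| / (√46 · √73).
θ = arccos(0.51770) ≈ 58.8°.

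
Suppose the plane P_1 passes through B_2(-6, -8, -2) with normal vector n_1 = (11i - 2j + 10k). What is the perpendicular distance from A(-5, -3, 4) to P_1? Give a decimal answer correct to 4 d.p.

P_1: n_1·r = n_1·B_2 gives 11x - 2y + 10z = -70.
n·A − d = (11)·(-5) + (-2)·(-3) + (10)·(4) − (-70) = 61; |n| = √225.
Distance = |61| / √225 = 61/√225 ≈ 4.0667.

4.0667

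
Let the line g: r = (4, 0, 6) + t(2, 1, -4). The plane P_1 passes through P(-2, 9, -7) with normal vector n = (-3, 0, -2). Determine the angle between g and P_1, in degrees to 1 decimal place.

7.0

P_1: n·r = n·P gives -3x - 2z = 20.
sin θ = |n·v| / (|n||v|) = |2| / (√13 · √21) = 0.12105.
θ ≈ 7.0°.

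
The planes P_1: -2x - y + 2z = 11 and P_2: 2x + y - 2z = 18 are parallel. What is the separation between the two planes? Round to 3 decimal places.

Rescale P_2 by 1/(-1): -2x - y + 2z = -18. Then distance = |11 − (-18)| / √9 ≈ 9.667.

9.667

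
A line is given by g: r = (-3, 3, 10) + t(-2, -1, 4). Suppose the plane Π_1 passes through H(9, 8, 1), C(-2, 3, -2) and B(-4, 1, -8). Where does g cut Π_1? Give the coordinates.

(1, 5, 2)

HC = (-11, -5, -3), HB = (-13, -7, -9); a normal to Π_1 is HC × HB = (24, -60, 12).
Using H: Π_1 has equation 24x - 60y + 12z = -252.
Substitute r = (-3, 3, 10) + t(-2, -1, 4) into the plane: -132 + 60t = -252, so t = -2.
Intersection: (-3, 3, 10) + (-2)·(-2, -1, 4) = (1, 5, 2).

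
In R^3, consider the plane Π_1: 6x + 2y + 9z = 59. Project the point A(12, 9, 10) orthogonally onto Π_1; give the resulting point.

Foot = A − λn with λ = (n·A − d)/|n|² = (180 − 59)/121 = 1.
Foot = (12, 9, 10) − 1·(6, 2, 9) = (6, 7, 1).

(6, 7, 1)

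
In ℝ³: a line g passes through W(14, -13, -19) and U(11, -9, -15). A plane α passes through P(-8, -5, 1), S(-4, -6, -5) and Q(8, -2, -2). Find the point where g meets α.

A direction vector for g is U − W = (-3, 4, 4).
PS = (4, -1, -6), PQ = (16, 3, -3); a normal to α is PS × PQ = (21, -84, 28).
Using P: α has equation 21x - 84y + 28z = 280.
Substitute r = (14, -13, -19) + t(-3, 4, 4) into the plane: 854 + (-287)t = 280, so t = 2.
Intersection: (14, -13, -19) + 2·(-3, 4, 4) = (8, -5, -11).

(8, -5, -11)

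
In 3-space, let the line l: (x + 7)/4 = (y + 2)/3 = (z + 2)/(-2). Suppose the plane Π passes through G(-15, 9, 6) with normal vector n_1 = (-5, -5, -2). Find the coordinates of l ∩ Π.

(-3, 1, -4)

l has direction (4, 3, -2) through (-7, -2, -2).
Π: n_1·r = n_1·G gives -5x - 5y - 2z = 18.
Substitute r = (-7, -2, -2) + t(4, 3, -2) into the plane: 49 + (-31)t = 18, so t = 1.
Intersection: (-7, -2, -2) + 1·(4, 3, -2) = (-3, 1, -4).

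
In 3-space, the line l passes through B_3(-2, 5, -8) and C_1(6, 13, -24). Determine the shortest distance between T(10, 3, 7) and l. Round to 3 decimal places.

17.502

A direction vector for l is C_1 − B_3 = (8, 8, -16).
Taking (-2, 5, -8) on l with direction v = (8, 8, -16): w = T − (-2, 5, -8) = (12, -2, 15), and w × v = (-88, 312, 112).
Distance = |w × v| / |v| = √117632 / √384 ≈ 17.502.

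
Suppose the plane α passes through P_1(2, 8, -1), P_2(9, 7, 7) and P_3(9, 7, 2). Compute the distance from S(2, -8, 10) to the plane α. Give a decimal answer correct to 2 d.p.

P_1P_2 = (7, -1, 8), P_1P_3 = (7, -1, 3); a normal to α is P_1P_2 × P_1P_3 = (5, 35, 0).
Using P_1: α has equation 5x + 35y = 290.
n·S − d = (5)·(2) + (35)·(-8) + (0)·(10) − 290 = -560; |n| = √1250.
Distance = |-560| / √1250 = 560/√1250 ≈ 15.84.

15.84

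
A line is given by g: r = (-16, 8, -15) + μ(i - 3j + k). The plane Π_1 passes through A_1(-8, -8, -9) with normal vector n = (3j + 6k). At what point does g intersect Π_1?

Π_1: n·r = n·A_1 gives 3y + 6z = -78.
Substitute r = (-16, 8, -15) + t(1, -3, 1) into the plane: -66 + (-3)t = -78, so t = 4.
Intersection: (-16, 8, -15) + 4·(1, -3, 1) = (-12, -4, -11).

(-12, -4, -11)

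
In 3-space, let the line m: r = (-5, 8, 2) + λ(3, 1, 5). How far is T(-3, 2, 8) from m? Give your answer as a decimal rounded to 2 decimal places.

7.09

Taking (-5, 8, 2) on m with direction v = (3, 1, 5): w = T − (-5, 8, 2) = (2, -6, 6), and w × v = (-36, 8, 20).
Distance = |w × v| / |v| = √1760 / √35 ≈ 7.09.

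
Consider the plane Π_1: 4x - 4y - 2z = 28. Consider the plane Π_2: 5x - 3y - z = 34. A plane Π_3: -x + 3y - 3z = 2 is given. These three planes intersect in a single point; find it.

(7, 1, -2)

Solving the 3×3 linear system 4x - 4y - 2z = 28, 5x - 3y - z = 34, -x + 3y - 3z = 2 (e.g. by elimination or Cramer's rule, determinant = -40) gives (7, 1, -2).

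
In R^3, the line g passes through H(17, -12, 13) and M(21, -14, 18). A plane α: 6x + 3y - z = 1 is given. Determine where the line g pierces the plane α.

A direction vector for g is M − H = (4, -2, 5).
Substitute r = (17, -12, 13) + t(4, -2, 5) into the plane: 53 + 13t = 1, so t = -4.
Intersection: (17, -12, 13) + (-4)·(4, -2, 5) = (1, -4, -7).

(1, -4, -7)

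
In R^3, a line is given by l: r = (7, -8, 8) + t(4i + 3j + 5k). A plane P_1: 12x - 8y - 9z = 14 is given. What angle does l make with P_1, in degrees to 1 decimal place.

10.1

sin θ = |n·v| / (|n||v|) = |-21| / (√289 · √50) = 0.17470.
θ ≈ 10.1°.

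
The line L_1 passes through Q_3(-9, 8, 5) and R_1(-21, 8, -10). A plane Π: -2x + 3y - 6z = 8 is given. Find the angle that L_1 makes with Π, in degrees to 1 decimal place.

A direction vector for L_1 is R_1 − Q_3 = (-12, 0, -15).
sin θ = |n·v| / (|n||v|) = |114| / (√49 · √369) = 0.84780.
θ ≈ 58.0°.

58.0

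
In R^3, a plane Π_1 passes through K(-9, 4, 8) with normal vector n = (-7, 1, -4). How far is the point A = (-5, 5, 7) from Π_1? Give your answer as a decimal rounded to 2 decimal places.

2.83

Π_1: n·r = n·K gives -7x + y - 4z = 35.
n·A − d = (-7)·(-5) + (1)·(5) + (-4)·(7) − 35 = -23; |n| = √66.
Distance = |-23| / √66 = 23/√66 ≈ 2.83.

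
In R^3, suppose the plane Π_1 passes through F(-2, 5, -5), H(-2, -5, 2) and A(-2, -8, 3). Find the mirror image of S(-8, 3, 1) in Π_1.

(4, 3, 1)

FH = (0, -10, 7), FA = (0, -13, 8); a normal to Π_1 is FH × FA = (11, 0, 0).
Using F: Π_1 has equation 11x = -22.
λ = (n·S − d)/|n|² = (-88 − (-22))/121 = -6/11.
Reflection = S − 2λn = (-8, 3, 1) − (-12/11)·(11, 0, 0) = (4, 3, 1).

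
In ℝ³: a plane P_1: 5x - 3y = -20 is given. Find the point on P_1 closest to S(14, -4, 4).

(-1, 5, 4)

Foot = S − λn with λ = (n·S − d)/|n|² = (82 − (-20))/34 = 3.
Foot = (14, -4, 4) − 3·(5, -3, 0) = (-1, 5, 4).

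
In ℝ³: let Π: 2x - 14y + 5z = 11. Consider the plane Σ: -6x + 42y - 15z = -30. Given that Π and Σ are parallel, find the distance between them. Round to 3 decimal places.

0.067

Rescale Σ by 1/(-3): 2x - 14y + 5z = 10. Then distance = |11 − 10| / √225 ≈ 0.067.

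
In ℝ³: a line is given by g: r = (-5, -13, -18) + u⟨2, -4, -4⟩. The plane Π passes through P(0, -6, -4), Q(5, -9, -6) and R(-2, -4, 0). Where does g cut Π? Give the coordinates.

(-11, -1, -6)

PQ = (5, -3, -2), PR = (-2, 2, 4); a normal to Π is PQ × PR = (-8, -16, 4).
Using P: Π has equation -8x - 16y + 4z = 80.
Substitute r = (-5, -13, -18) + t(2, -4, -4) into the plane: 176 + 32t = 80, so t = -3.
Intersection: (-5, -13, -18) + (-3)·(2, -4, -4) = (-11, -1, -6).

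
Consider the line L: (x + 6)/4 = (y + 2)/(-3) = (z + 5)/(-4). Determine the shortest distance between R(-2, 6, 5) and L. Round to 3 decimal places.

11.127

L has direction (4, -3, -4) through (-6, -2, -5).
Taking (-6, -2, -5) on L with direction v = (4, -3, -4): w = R − (-6, -2, -5) = (4, 8, 10), and w × v = (-2, 56, -44).
Distance = |w × v| / |v| = √5076 / √41 ≈ 11.127.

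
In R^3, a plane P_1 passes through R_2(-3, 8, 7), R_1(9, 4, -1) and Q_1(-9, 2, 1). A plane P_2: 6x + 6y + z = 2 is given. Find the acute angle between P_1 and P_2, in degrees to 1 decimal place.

68.8

R_2R_1 = (12, -4, -8), R_2Q_1 = (-6, -6, -6); a normal to P_1 is R_2R_1 × R_2Q_1 = (-24, 120, -96).
Using R_2: P_1 has equation -24x + 120y - 96z = 360.
cos θ = |n₁·n₂| / (|n₁||n₂|) = |480| / (√24192 · √73).
θ = arccos(0.36120) ≈ 68.8°.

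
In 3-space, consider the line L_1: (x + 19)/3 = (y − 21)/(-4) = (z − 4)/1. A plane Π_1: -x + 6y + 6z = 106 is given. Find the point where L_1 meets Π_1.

(-10, 9, 7)

L_1 has direction (3, -4, 1) through (-19, 21, 4).
Substitute r = (-19, 21, 4) + t(3, -4, 1) into the plane: 169 + (-21)t = 106, so t = 3.
Intersection: (-19, 21, 4) + 3·(3, -4, 1) = (-10, 9, 7).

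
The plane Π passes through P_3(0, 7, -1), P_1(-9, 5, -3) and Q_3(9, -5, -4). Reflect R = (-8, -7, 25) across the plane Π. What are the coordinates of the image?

P_3P_1 = (-9, -2, -2), P_3Q_3 = (9, -12, -3); a normal to Π is P_3P_1 × P_3Q_3 = (-18, -45, 126).
Using P_3: Π has equation -18x - 45y + 126z = -441.
λ = (n·R − d)/|n|² = (3609 − (-441))/18225 = 2/9.
Reflection = R − 2λn = (-8, -7, 25) − (4/9)·(-18, -45, 126) = (0, 13, -31).

(0, 13, -31)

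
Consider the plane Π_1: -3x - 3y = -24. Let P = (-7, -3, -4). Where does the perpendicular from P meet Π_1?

Foot = P − λn with λ = (n·P − d)/|n|² = (30 − (-24))/18 = 3.
Foot = (-7, -3, -4) − 3·(-3, -3, 0) = (2, 6, -4).

(2, 6, -4)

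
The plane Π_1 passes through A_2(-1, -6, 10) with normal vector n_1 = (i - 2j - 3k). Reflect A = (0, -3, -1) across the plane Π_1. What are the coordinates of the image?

(-4, 5, 11)

Π_1: n_1·r = n_1·A_2 gives x - 2y - 3z = -19.
λ = (n·A − d)/|n|² = (9 − (-19))/14 = 2.
Reflection = A − 2λn = (0, -3, -1) − 4·(1, -2, -3) = (-4, 5, 11).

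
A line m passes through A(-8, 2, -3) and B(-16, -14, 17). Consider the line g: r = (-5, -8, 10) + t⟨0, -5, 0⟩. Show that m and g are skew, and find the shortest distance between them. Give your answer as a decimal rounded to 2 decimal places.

7.61

A direction vector for m is B − A = (-8, -16, 20).
Common perpendicular direction n = (-8, -16, 20) × (0, -5, 0) = (100, 0, 40).
With w = (-5, -8, 10) − (-8, 2, -3) = (3, -10, 13), w · n = 820.
Since n ≠ 0 the lines are not parallel, and w · n = 820 ≠ 0 so they do not intersect; hence they are skew.
Distance = |w · n| / |n| = |820| / √11600 ≈ 7.61.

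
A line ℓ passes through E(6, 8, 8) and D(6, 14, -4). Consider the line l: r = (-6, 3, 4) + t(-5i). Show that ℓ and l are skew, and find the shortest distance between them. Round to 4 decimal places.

A direction vector for ℓ is D − E = (0, 6, -12).
Common perpendicular direction n = (0, 6, -12) × (-5, 0, 0) = (0, 60, 30).
With w = (-6, 3, 4) − (6, 8, 8) = (-12, -5, -4), w · n = -420.
Since n ≠ 0 the lines are not parallel, and w · n = -420 ≠ 0 so they do not intersect; hence they are skew.
Distance = |w · n| / |n| = |-420| / √4500 ≈ 6.2610.

6.2610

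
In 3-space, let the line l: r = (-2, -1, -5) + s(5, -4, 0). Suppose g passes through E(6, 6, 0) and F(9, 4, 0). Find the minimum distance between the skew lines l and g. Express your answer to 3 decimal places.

5.000

A direction vector for g is F − E = (3, -2, 0).
Common perpendicular direction n = (5, -4, 0) × (3, -2, 0) = (0, 0, 2).
With w = (6, 6, 0) − (-2, -1, -5) = (8, 7, 5), w · n = 10.
Distance = |w · n| / |n| = |10| / √4 ≈ 5.000.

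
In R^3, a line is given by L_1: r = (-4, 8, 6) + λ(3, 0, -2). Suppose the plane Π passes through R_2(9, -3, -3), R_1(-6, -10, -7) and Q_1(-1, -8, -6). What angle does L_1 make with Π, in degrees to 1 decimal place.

15.8

R_2R_1 = (-15, -7, -4), R_2Q_1 = (-10, -5, -3); a normal to Π is R_2R_1 × R_2Q_1 = (1, -5, 5).
Using R_2: Π has equation x - 5y + 5z = 9.
sin θ = |n·v| / (|n||v|) = |-7| / (√51 · √13) = 0.27186.
θ ≈ 15.8°.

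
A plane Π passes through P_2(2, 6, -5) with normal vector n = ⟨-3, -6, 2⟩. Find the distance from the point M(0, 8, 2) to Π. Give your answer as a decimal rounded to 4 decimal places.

Π: n·r = n·P_2 gives -3x - 6y + 2z = -52.
n·M − d = (-3)·(0) + (-6)·(8) + (2)·(2) − (-52) = 8; |n| = √49.
Distance = |8| / √49 = 8/√49 ≈ 1.1429.

1.1429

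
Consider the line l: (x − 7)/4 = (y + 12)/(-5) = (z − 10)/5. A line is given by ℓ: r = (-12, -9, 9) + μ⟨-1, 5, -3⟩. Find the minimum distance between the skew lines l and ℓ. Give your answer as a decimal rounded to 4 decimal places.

l has direction (4, -5, 5) through (7, -12, 10).
Common perpendicular direction n = (4, -5, 5) × (-1, 5, -3) = (-10, 7, 15).
With w = (-12, -9, 9) − (7, -12, 10) = (-19, 3, -1), w · n = 196.
Distance = |w · n| / |n| = |196| / √374 ≈ 10.1349.

10.1349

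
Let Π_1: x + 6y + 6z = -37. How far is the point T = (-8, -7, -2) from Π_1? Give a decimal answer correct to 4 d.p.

2.9260

n·T − d = (1)·(-8) + (6)·(-7) + (6)·(-2) − (-37) = -25; |n| = √73.
Distance = |-25| / √73 = 25/√73 ≈ 2.9260.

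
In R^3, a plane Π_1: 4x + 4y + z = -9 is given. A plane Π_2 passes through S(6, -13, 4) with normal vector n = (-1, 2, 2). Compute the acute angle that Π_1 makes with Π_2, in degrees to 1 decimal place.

69.6

Π_2: n·r = n·S gives -x + 2y + 2z = -24.
cos θ = |n₁·n₂| / (|n₁||n₂|) = |6| / (√33 · √9).
θ = arccos(0.34816) ≈ 69.6°.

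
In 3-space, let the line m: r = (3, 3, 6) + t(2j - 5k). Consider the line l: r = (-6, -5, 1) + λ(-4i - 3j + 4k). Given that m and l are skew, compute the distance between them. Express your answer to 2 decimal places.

6.05

Common perpendicular direction n = (0, 2, -5) × (-4, -3, 4) = (-7, 20, 8).
With w = (-6, -5, 1) − (3, 3, 6) = (-9, -8, -5), w · n = -137.
Distance = |w · n| / |n| = |-137| / √513 ≈ 6.05.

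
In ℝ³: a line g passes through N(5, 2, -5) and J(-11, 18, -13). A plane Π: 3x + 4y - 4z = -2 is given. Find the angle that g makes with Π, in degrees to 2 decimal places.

18.20

A direction vector for g is J − N = (-16, 16, -8).
sin θ = |n·v| / (|n||v|) = |48| / (√41 · √576) = 0.31235.
θ ≈ 18.20°.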